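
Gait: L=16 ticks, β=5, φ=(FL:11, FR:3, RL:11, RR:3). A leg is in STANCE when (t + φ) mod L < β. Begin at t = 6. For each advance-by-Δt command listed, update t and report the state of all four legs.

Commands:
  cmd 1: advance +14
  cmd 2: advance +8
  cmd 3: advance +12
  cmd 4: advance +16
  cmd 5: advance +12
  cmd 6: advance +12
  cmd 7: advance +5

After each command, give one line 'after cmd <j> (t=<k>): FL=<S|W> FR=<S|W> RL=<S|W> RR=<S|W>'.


after cmd 1 (t=20): FL=W FR=W RL=W RR=W
after cmd 2 (t=28): FL=W FR=W RL=W RR=W
after cmd 3 (t=40): FL=S FR=W RL=S RR=W
after cmd 4 (t=56): FL=S FR=W RL=S RR=W
after cmd 5 (t=68): FL=W FR=W RL=W RR=W
after cmd 6 (t=80): FL=W FR=S RL=W RR=S
after cmd 7 (t=85): FL=S FR=W RL=S RR=W

start t=6: FL=S FR=W RL=S RR=W
cmd 1: advance +14 → t=20, phase=(15,7,15,7) → FL=W FR=W RL=W RR=W
cmd 2: advance +8 → t=28, phase=(7,15,7,15) → FL=W FR=W RL=W RR=W
cmd 3: advance +12 → t=40, phase=(3,11,3,11) → FL=S FR=W RL=S RR=W
cmd 4: advance +16 → t=56, phase=(3,11,3,11) → FL=S FR=W RL=S RR=W
cmd 5: advance +12 → t=68, phase=(15,7,15,7) → FL=W FR=W RL=W RR=W
cmd 6: advance +12 → t=80, phase=(11,3,11,3) → FL=W FR=S RL=W RR=S
cmd 7: advance +5 → t=85, phase=(0,8,0,8) → FL=S FR=W RL=S RR=W


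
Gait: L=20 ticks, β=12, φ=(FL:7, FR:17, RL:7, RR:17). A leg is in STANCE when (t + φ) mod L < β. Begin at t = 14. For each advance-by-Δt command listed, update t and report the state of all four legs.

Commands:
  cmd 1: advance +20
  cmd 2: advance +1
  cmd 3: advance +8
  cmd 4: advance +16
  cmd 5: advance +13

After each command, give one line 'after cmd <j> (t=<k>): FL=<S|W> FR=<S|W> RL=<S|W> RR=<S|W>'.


start t=14: FL=S FR=S RL=S RR=S
cmd 1: advance +20 → t=34, phase=(1,11,1,11) → FL=S FR=S RL=S RR=S
cmd 2: advance +1 → t=35, phase=(2,12,2,12) → FL=S FR=W RL=S RR=W
cmd 3: advance +8 → t=43, phase=(10,0,10,0) → FL=S FR=S RL=S RR=S
cmd 4: advance +16 → t=59, phase=(6,16,6,16) → FL=S FR=W RL=S RR=W
cmd 5: advance +13 → t=72, phase=(19,9,19,9) → FL=W FR=S RL=W RR=S

after cmd 1 (t=34): FL=S FR=S RL=S RR=S
after cmd 2 (t=35): FL=S FR=W RL=S RR=W
after cmd 3 (t=43): FL=S FR=S RL=S RR=S
after cmd 4 (t=59): FL=S FR=W RL=S RR=W
after cmd 5 (t=72): FL=W FR=S RL=W RR=S


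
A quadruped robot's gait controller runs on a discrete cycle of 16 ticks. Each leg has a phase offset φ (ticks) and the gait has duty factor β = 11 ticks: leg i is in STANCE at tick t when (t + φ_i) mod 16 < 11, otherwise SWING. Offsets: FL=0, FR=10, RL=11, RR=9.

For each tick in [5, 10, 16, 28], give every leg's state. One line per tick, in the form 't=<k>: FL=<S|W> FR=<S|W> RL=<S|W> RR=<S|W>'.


t=5: FL=S FR=W RL=S RR=W
t=10: FL=S FR=S RL=S RR=S
t=16: FL=S FR=S RL=W RR=S
t=28: FL=W FR=S RL=S RR=S

t=5: phase=(5,15,0,14) vs β=11 → FL=S FR=W RL=S RR=W
t=10: phase=(10,4,5,3) vs β=11 → FL=S FR=S RL=S RR=S
t=16: phase=(0,10,11,9) vs β=11 → FL=S FR=S RL=W RR=S
t=28: phase=(12,6,7,5) vs β=11 → FL=W FR=S RL=S RR=S


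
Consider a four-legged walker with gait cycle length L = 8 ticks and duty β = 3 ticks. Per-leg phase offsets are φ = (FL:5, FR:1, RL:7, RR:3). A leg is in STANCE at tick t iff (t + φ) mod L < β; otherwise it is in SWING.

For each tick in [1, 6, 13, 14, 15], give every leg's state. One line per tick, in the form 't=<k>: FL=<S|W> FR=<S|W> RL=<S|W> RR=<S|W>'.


t=1: phase=(6,2,0,4) vs β=3 → FL=W FR=S RL=S RR=W
t=6: phase=(3,7,5,1) vs β=3 → FL=W FR=W RL=W RR=S
t=13: phase=(2,6,4,0) vs β=3 → FL=S FR=W RL=W RR=S
t=14: phase=(3,7,5,1) vs β=3 → FL=W FR=W RL=W RR=S
t=15: phase=(4,0,6,2) vs β=3 → FL=W FR=S RL=W RR=S

t=1: FL=W FR=S RL=S RR=W
t=6: FL=W FR=W RL=W RR=S
t=13: FL=S FR=W RL=W RR=S
t=14: FL=W FR=W RL=W RR=S
t=15: FL=W FR=S RL=W RR=S


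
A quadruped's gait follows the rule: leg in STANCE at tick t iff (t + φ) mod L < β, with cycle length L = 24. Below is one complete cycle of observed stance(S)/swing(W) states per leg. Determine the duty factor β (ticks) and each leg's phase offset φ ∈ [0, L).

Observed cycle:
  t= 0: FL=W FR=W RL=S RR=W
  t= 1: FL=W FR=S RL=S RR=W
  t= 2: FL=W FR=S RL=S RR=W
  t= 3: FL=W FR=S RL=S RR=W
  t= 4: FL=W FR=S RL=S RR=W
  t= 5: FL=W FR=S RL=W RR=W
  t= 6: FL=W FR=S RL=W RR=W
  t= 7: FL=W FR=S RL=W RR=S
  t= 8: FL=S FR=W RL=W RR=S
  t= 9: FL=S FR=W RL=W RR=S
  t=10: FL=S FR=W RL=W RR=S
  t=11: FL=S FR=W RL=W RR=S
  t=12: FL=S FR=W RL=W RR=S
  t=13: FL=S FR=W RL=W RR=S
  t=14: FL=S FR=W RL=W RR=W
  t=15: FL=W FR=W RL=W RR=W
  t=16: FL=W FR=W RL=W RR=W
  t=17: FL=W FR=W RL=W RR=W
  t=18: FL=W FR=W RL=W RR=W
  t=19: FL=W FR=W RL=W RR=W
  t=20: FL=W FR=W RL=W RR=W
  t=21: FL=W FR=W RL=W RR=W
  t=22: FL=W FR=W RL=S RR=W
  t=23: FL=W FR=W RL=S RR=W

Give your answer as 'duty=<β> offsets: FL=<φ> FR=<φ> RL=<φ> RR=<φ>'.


duty=7 offsets: FL=16 FR=23 RL=2 RR=17

duty β = stance ticks per leg = 7
FL: stance ticks = 7; W→S at t=8 → φ=16
FR: stance ticks = 7; W→S at t=1 → φ=23
RL: stance ticks = 7; W→S at t=22 → φ=2
RR: stance ticks = 7; W→S at t=7 → φ=17


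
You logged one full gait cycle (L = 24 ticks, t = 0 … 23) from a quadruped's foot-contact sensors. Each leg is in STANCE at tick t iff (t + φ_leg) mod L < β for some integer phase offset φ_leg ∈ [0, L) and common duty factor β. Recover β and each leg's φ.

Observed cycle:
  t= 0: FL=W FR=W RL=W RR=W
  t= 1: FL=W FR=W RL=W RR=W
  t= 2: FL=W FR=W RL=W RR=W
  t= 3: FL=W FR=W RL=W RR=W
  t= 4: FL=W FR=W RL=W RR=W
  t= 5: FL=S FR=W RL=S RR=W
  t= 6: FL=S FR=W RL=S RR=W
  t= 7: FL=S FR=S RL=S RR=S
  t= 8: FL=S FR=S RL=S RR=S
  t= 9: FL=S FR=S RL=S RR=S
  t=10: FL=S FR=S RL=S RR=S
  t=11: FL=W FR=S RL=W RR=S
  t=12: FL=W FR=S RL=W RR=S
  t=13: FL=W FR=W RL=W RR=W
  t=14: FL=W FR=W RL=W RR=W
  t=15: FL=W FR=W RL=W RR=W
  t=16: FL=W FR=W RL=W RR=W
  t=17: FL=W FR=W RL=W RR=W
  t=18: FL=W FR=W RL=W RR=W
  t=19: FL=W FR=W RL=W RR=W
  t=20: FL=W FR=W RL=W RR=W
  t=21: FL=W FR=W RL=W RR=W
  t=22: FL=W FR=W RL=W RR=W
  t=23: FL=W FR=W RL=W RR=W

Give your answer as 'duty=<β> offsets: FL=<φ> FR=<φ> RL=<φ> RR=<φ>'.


duty=6 offsets: FL=19 FR=17 RL=19 RR=17

duty β = stance ticks per leg = 6
FL: stance ticks = 6; W→S at t=5 → φ=19
FR: stance ticks = 6; W→S at t=7 → φ=17
RL: stance ticks = 6; W→S at t=5 → φ=19
RR: stance ticks = 6; W→S at t=7 → φ=17


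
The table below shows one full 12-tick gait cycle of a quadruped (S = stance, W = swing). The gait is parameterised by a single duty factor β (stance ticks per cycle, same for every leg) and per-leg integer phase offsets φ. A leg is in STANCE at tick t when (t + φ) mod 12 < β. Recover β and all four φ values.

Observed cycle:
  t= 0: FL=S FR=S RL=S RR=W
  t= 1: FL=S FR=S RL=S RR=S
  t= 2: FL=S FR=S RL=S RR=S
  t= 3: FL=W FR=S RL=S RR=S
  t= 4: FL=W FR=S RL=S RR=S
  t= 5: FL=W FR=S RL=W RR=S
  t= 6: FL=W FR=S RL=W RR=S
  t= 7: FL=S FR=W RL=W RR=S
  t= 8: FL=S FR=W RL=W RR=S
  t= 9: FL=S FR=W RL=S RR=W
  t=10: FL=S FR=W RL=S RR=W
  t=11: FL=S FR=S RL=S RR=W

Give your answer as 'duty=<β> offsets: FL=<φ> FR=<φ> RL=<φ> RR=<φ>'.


duty β = stance ticks per leg = 8
FL: stance ticks = 8; W→S at t=7 → φ=5
FR: stance ticks = 8; W→S at t=11 → φ=1
RL: stance ticks = 8; W→S at t=9 → φ=3
RR: stance ticks = 8; W→S at t=1 → φ=11

duty=8 offsets: FL=5 FR=1 RL=3 RR=11


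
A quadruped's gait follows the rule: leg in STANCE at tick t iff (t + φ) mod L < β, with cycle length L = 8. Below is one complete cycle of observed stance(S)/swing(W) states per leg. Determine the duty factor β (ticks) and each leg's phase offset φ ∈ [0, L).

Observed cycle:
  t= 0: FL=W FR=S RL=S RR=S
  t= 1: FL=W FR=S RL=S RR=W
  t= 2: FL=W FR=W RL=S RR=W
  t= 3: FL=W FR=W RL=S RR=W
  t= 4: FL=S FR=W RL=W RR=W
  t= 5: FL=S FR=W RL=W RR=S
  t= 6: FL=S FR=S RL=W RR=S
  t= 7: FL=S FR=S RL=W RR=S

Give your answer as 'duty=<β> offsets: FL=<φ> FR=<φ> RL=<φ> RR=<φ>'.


duty=4 offsets: FL=4 FR=2 RL=0 RR=3

duty β = stance ticks per leg = 4
FL: stance ticks = 4; W→S at t=4 → φ=4
FR: stance ticks = 4; W→S at t=6 → φ=2
RL: stance ticks = 4; W→S at t=0 → φ=0
RR: stance ticks = 4; W→S at t=5 → φ=3


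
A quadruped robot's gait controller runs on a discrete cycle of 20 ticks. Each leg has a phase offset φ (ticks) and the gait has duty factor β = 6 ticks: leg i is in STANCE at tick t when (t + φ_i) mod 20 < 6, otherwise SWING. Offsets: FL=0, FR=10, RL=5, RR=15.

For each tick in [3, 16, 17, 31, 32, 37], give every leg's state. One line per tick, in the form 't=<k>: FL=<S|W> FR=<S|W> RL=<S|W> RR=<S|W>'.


t=3: phase=(3,13,8,18) vs β=6 → FL=S FR=W RL=W RR=W
t=16: phase=(16,6,1,11) vs β=6 → FL=W FR=W RL=S RR=W
t=17: phase=(17,7,2,12) vs β=6 → FL=W FR=W RL=S RR=W
t=31: phase=(11,1,16,6) vs β=6 → FL=W FR=S RL=W RR=W
t=32: phase=(12,2,17,7) vs β=6 → FL=W FR=S RL=W RR=W
t=37: phase=(17,7,2,12) vs β=6 → FL=W FR=W RL=S RR=W

t=3: FL=S FR=W RL=W RR=W
t=16: FL=W FR=W RL=S RR=W
t=17: FL=W FR=W RL=S RR=W
t=31: FL=W FR=S RL=W RR=W
t=32: FL=W FR=S RL=W RR=W
t=37: FL=W FR=W RL=S RR=W


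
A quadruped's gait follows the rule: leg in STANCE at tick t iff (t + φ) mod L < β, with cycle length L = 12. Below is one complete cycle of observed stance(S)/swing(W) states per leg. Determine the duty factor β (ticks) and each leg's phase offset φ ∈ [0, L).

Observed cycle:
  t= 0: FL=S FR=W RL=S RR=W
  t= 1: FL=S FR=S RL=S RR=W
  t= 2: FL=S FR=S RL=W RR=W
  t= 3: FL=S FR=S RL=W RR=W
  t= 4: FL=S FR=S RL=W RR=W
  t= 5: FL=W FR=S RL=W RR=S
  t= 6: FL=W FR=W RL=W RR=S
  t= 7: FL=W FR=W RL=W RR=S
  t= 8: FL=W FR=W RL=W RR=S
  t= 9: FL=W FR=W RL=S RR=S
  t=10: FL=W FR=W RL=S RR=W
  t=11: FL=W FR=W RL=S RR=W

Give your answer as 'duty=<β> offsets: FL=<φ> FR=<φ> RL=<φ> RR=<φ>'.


duty β = stance ticks per leg = 5
FL: stance ticks = 5; W→S at t=0 → φ=0
FR: stance ticks = 5; W→S at t=1 → φ=11
RL: stance ticks = 5; W→S at t=9 → φ=3
RR: stance ticks = 5; W→S at t=5 → φ=7

duty=5 offsets: FL=0 FR=11 RL=3 RR=7


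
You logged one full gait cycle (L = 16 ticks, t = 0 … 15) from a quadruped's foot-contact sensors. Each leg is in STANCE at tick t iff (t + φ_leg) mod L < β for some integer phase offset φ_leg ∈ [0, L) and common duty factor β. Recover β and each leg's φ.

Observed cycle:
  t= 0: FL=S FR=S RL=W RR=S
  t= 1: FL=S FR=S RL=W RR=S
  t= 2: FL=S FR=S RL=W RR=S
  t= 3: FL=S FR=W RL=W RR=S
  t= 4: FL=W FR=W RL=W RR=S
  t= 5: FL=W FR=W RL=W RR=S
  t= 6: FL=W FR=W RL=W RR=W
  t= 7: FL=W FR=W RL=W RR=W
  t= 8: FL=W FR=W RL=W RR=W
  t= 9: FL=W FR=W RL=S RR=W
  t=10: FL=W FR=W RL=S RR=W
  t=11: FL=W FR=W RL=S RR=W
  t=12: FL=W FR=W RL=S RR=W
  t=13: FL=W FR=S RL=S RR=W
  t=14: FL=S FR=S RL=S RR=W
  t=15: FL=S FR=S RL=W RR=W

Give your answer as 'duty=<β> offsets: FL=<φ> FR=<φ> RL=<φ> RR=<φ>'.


duty=6 offsets: FL=2 FR=3 RL=7 RR=0

duty β = stance ticks per leg = 6
FL: stance ticks = 6; W→S at t=14 → φ=2
FR: stance ticks = 6; W→S at t=13 → φ=3
RL: stance ticks = 6; W→S at t=9 → φ=7
RR: stance ticks = 6; W→S at t=0 → φ=0


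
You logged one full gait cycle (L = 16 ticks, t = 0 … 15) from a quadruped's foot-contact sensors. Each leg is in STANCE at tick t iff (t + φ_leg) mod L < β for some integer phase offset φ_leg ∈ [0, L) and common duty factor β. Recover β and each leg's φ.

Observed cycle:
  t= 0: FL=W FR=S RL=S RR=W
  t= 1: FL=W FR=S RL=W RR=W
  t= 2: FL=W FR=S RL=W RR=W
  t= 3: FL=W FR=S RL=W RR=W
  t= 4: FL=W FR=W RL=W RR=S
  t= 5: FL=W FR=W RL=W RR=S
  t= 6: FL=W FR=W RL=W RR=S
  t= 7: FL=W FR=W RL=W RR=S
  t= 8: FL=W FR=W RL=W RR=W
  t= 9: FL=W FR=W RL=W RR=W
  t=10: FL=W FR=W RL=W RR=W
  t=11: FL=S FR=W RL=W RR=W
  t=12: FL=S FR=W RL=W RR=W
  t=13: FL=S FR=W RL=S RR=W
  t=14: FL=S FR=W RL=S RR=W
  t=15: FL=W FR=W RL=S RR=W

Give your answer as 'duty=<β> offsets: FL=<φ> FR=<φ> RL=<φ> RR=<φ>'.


duty=4 offsets: FL=5 FR=0 RL=3 RR=12

duty β = stance ticks per leg = 4
FL: stance ticks = 4; W→S at t=11 → φ=5
FR: stance ticks = 4; W→S at t=0 → φ=0
RL: stance ticks = 4; W→S at t=13 → φ=3
RR: stance ticks = 4; W→S at t=4 → φ=12


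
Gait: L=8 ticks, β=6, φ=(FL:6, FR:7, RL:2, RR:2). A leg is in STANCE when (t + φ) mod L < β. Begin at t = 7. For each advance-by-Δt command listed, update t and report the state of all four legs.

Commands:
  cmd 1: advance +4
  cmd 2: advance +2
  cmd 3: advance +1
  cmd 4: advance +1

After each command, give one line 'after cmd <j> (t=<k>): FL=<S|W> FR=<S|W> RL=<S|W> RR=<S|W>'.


start t=7: FL=S FR=W RL=S RR=S
cmd 1: advance +4 → t=11, phase=(1,2,5,5) → FL=S FR=S RL=S RR=S
cmd 2: advance +2 → t=13, phase=(3,4,7,7) → FL=S FR=S RL=W RR=W
cmd 3: advance +1 → t=14, phase=(4,5,0,0) → FL=S FR=S RL=S RR=S
cmd 4: advance +1 → t=15, phase=(5,6,1,1) → FL=S FR=W RL=S RR=S

after cmd 1 (t=11): FL=S FR=S RL=S RR=S
after cmd 2 (t=13): FL=S FR=S RL=W RR=W
after cmd 3 (t=14): FL=S FR=S RL=S RR=S
after cmd 4 (t=15): FL=S FR=W RL=S RR=S


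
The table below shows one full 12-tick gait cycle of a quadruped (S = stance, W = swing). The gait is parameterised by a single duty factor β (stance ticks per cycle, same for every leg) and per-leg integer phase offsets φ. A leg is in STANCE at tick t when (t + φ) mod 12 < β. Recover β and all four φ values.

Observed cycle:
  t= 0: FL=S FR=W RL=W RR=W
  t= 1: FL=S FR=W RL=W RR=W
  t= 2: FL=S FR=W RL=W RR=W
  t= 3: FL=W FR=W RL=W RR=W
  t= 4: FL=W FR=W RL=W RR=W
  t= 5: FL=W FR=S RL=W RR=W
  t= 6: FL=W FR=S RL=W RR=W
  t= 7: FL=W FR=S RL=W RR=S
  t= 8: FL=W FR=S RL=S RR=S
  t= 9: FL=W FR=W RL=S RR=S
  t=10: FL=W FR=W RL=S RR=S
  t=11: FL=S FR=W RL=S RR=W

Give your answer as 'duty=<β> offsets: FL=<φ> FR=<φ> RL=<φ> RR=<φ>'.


duty=4 offsets: FL=1 FR=7 RL=4 RR=5

duty β = stance ticks per leg = 4
FL: stance ticks = 4; W→S at t=11 → φ=1
FR: stance ticks = 4; W→S at t=5 → φ=7
RL: stance ticks = 4; W→S at t=8 → φ=4
RR: stance ticks = 4; W→S at t=7 → φ=5


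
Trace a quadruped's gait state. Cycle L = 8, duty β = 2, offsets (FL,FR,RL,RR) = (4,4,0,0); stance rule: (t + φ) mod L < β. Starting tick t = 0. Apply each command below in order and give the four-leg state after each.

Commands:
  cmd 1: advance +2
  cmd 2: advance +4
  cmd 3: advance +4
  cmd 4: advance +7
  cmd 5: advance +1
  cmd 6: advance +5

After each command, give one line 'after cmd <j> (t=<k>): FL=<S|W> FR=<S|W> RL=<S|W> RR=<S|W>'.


start t=0: FL=W FR=W RL=S RR=S
cmd 1: advance +2 → t=2, phase=(6,6,2,2) → FL=W FR=W RL=W RR=W
cmd 2: advance +4 → t=6, phase=(2,2,6,6) → FL=W FR=W RL=W RR=W
cmd 3: advance +4 → t=10, phase=(6,6,2,2) → FL=W FR=W RL=W RR=W
cmd 4: advance +7 → t=17, phase=(5,5,1,1) → FL=W FR=W RL=S RR=S
cmd 5: advance +1 → t=18, phase=(6,6,2,2) → FL=W FR=W RL=W RR=W
cmd 6: advance +5 → t=23, phase=(3,3,7,7) → FL=W FR=W RL=W RR=W

after cmd 1 (t=2): FL=W FR=W RL=W RR=W
after cmd 2 (t=6): FL=W FR=W RL=W RR=W
after cmd 3 (t=10): FL=W FR=W RL=W RR=W
after cmd 4 (t=17): FL=W FR=W RL=S RR=S
after cmd 5 (t=18): FL=W FR=W RL=W RR=W
after cmd 6 (t=23): FL=W FR=W RL=W RR=W


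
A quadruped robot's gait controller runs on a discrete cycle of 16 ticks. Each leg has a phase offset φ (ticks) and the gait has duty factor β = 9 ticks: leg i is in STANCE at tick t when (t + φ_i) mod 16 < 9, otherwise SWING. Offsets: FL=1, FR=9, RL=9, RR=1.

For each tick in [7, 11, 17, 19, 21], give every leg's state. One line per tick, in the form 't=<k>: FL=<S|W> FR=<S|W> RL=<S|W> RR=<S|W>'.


t=7: phase=(8,0,0,8) vs β=9 → FL=S FR=S RL=S RR=S
t=11: phase=(12,4,4,12) vs β=9 → FL=W FR=S RL=S RR=W
t=17: phase=(2,10,10,2) vs β=9 → FL=S FR=W RL=W RR=S
t=19: phase=(4,12,12,4) vs β=9 → FL=S FR=W RL=W RR=S
t=21: phase=(6,14,14,6) vs β=9 → FL=S FR=W RL=W RR=S

t=7: FL=S FR=S RL=S RR=S
t=11: FL=W FR=S RL=S RR=W
t=17: FL=S FR=W RL=W RR=S
t=19: FL=S FR=W RL=W RR=S
t=21: FL=S FR=W RL=W RR=S


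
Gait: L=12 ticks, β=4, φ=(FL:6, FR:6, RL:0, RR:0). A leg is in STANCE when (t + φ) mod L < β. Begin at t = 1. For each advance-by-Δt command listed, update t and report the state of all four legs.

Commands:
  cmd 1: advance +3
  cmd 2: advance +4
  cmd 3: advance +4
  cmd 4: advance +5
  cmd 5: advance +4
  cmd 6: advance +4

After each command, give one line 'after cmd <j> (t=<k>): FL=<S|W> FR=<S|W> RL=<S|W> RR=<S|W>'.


after cmd 1 (t=4): FL=W FR=W RL=W RR=W
after cmd 2 (t=8): FL=S FR=S RL=W RR=W
after cmd 3 (t=12): FL=W FR=W RL=S RR=S
after cmd 4 (t=17): FL=W FR=W RL=W RR=W
after cmd 5 (t=21): FL=S FR=S RL=W RR=W
after cmd 6 (t=25): FL=W FR=W RL=S RR=S

start t=1: FL=W FR=W RL=S RR=S
cmd 1: advance +3 → t=4, phase=(10,10,4,4) → FL=W FR=W RL=W RR=W
cmd 2: advance +4 → t=8, phase=(2,2,8,8) → FL=S FR=S RL=W RR=W
cmd 3: advance +4 → t=12, phase=(6,6,0,0) → FL=W FR=W RL=S RR=S
cmd 4: advance +5 → t=17, phase=(11,11,5,5) → FL=W FR=W RL=W RR=W
cmd 5: advance +4 → t=21, phase=(3,3,9,9) → FL=S FR=S RL=W RR=W
cmd 6: advance +4 → t=25, phase=(7,7,1,1) → FL=W FR=W RL=S RR=S


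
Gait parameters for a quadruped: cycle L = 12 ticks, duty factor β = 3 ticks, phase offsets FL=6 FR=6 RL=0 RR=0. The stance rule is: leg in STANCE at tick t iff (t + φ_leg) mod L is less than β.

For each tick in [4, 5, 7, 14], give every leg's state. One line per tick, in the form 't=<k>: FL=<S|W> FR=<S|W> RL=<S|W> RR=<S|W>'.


t=4: FL=W FR=W RL=W RR=W
t=5: FL=W FR=W RL=W RR=W
t=7: FL=S FR=S RL=W RR=W
t=14: FL=W FR=W RL=S RR=S

t=4: phase=(10,10,4,4) vs β=3 → FL=W FR=W RL=W RR=W
t=5: phase=(11,11,5,5) vs β=3 → FL=W FR=W RL=W RR=W
t=7: phase=(1,1,7,7) vs β=3 → FL=S FR=S RL=W RR=W
t=14: phase=(8,8,2,2) vs β=3 → FL=W FR=W RL=S RR=S


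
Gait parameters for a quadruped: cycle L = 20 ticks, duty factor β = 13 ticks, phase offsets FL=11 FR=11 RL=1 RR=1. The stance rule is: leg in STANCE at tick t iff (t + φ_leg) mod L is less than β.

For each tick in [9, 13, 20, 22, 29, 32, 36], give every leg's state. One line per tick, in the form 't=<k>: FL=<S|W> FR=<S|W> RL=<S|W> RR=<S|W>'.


t=9: phase=(0,0,10,10) vs β=13 → FL=S FR=S RL=S RR=S
t=13: phase=(4,4,14,14) vs β=13 → FL=S FR=S RL=W RR=W
t=20: phase=(11,11,1,1) vs β=13 → FL=S FR=S RL=S RR=S
t=22: phase=(13,13,3,3) vs β=13 → FL=W FR=W RL=S RR=S
t=29: phase=(0,0,10,10) vs β=13 → FL=S FR=S RL=S RR=S
t=32: phase=(3,3,13,13) vs β=13 → FL=S FR=S RL=W RR=W
t=36: phase=(7,7,17,17) vs β=13 → FL=S FR=S RL=W RR=W

t=9: FL=S FR=S RL=S RR=S
t=13: FL=S FR=S RL=W RR=W
t=20: FL=S FR=S RL=S RR=S
t=22: FL=W FR=W RL=S RR=S
t=29: FL=S FR=S RL=S RR=S
t=32: FL=S FR=S RL=W RR=W
t=36: FL=S FR=S RL=W RR=W


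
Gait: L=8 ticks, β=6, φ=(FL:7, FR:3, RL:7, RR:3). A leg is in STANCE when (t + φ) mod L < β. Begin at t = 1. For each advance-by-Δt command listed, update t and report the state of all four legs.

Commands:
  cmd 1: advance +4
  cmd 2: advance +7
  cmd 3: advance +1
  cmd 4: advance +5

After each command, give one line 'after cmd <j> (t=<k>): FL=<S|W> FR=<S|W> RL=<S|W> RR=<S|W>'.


after cmd 1 (t=5): FL=S FR=S RL=S RR=S
after cmd 2 (t=12): FL=S FR=W RL=S RR=W
after cmd 3 (t=13): FL=S FR=S RL=S RR=S
after cmd 4 (t=18): FL=S FR=S RL=S RR=S

start t=1: FL=S FR=S RL=S RR=S
cmd 1: advance +4 → t=5, phase=(4,0,4,0) → FL=S FR=S RL=S RR=S
cmd 2: advance +7 → t=12, phase=(3,7,3,7) → FL=S FR=W RL=S RR=W
cmd 3: advance +1 → t=13, phase=(4,0,4,0) → FL=S FR=S RL=S RR=S
cmd 4: advance +5 → t=18, phase=(1,5,1,5) → FL=S FR=S RL=S RR=S


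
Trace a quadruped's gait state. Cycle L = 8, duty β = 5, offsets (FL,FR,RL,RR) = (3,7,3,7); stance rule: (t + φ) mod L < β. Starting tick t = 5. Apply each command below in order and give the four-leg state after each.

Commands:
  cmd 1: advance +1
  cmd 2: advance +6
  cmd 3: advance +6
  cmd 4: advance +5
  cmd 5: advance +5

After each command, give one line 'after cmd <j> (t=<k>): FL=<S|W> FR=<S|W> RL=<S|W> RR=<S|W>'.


start t=5: FL=S FR=S RL=S RR=S
cmd 1: advance +1 → t=6, phase=(1,5,1,5) → FL=S FR=W RL=S RR=W
cmd 2: advance +6 → t=12, phase=(7,3,7,3) → FL=W FR=S RL=W RR=S
cmd 3: advance +6 → t=18, phase=(5,1,5,1) → FL=W FR=S RL=W RR=S
cmd 4: advance +5 → t=23, phase=(2,6,2,6) → FL=S FR=W RL=S RR=W
cmd 5: advance +5 → t=28, phase=(7,3,7,3) → FL=W FR=S RL=W RR=S

after cmd 1 (t=6): FL=S FR=W RL=S RR=W
after cmd 2 (t=12): FL=W FR=S RL=W RR=S
after cmd 3 (t=18): FL=W FR=S RL=W RR=S
after cmd 4 (t=23): FL=S FR=W RL=S RR=W
after cmd 5 (t=28): FL=W FR=S RL=W RR=S


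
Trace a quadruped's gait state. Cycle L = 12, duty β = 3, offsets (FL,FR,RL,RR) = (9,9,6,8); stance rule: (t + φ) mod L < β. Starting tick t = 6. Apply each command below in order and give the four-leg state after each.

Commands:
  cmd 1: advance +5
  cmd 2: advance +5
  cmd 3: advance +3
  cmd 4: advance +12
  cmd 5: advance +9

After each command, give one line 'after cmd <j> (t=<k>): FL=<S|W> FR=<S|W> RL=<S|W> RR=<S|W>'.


start t=6: FL=W FR=W RL=S RR=S
cmd 1: advance +5 → t=11, phase=(8,8,5,7) → FL=W FR=W RL=W RR=W
cmd 2: advance +5 → t=16, phase=(1,1,10,0) → FL=S FR=S RL=W RR=S
cmd 3: advance +3 → t=19, phase=(4,4,1,3) → FL=W FR=W RL=S RR=W
cmd 4: advance +12 → t=31, phase=(4,4,1,3) → FL=W FR=W RL=S RR=W
cmd 5: advance +9 → t=40, phase=(1,1,10,0) → FL=S FR=S RL=W RR=S

after cmd 1 (t=11): FL=W FR=W RL=W RR=W
after cmd 2 (t=16): FL=S FR=S RL=W RR=S
after cmd 3 (t=19): FL=W FR=W RL=S RR=W
after cmd 4 (t=31): FL=W FR=W RL=S RR=W
after cmd 5 (t=40): FL=S FR=S RL=W RR=S


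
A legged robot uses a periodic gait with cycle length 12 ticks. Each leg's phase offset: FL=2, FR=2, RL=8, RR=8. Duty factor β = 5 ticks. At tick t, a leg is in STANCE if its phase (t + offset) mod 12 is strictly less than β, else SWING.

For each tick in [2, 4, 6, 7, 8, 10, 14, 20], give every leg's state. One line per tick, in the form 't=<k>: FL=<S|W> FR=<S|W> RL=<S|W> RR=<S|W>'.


t=2: FL=S FR=S RL=W RR=W
t=4: FL=W FR=W RL=S RR=S
t=6: FL=W FR=W RL=S RR=S
t=7: FL=W FR=W RL=S RR=S
t=8: FL=W FR=W RL=S RR=S
t=10: FL=S FR=S RL=W RR=W
t=14: FL=S FR=S RL=W RR=W
t=20: FL=W FR=W RL=S RR=S

t=2: phase=(4,4,10,10) vs β=5 → FL=S FR=S RL=W RR=W
t=4: phase=(6,6,0,0) vs β=5 → FL=W FR=W RL=S RR=S
t=6: phase=(8,8,2,2) vs β=5 → FL=W FR=W RL=S RR=S
t=7: phase=(9,9,3,3) vs β=5 → FL=W FR=W RL=S RR=S
t=8: phase=(10,10,4,4) vs β=5 → FL=W FR=W RL=S RR=S
t=10: phase=(0,0,6,6) vs β=5 → FL=S FR=S RL=W RR=W
t=14: phase=(4,4,10,10) vs β=5 → FL=S FR=S RL=W RR=W
t=20: phase=(10,10,4,4) vs β=5 → FL=W FR=W RL=S RR=S


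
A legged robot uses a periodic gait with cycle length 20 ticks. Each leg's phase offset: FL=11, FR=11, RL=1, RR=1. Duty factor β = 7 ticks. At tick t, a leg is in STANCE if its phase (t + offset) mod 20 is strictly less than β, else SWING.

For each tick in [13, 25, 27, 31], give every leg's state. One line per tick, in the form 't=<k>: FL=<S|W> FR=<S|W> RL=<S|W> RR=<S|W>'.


t=13: phase=(4,4,14,14) vs β=7 → FL=S FR=S RL=W RR=W
t=25: phase=(16,16,6,6) vs β=7 → FL=W FR=W RL=S RR=S
t=27: phase=(18,18,8,8) vs β=7 → FL=W FR=W RL=W RR=W
t=31: phase=(2,2,12,12) vs β=7 → FL=S FR=S RL=W RR=W

t=13: FL=S FR=S RL=W RR=W
t=25: FL=W FR=W RL=S RR=S
t=27: FL=W FR=W RL=W RR=W
t=31: FL=S FR=S RL=W RR=W


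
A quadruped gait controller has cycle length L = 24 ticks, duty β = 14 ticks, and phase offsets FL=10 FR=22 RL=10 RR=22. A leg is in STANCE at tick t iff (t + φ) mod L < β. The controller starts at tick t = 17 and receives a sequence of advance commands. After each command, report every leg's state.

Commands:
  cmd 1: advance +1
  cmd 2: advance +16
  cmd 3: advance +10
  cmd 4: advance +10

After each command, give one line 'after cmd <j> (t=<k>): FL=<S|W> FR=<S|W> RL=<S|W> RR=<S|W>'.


after cmd 1 (t=18): FL=S FR=W RL=S RR=W
after cmd 2 (t=34): FL=W FR=S RL=W RR=S
after cmd 3 (t=44): FL=S FR=W RL=S RR=W
after cmd 4 (t=54): FL=W FR=S RL=W RR=S

start t=17: FL=S FR=W RL=S RR=W
cmd 1: advance +1 → t=18, phase=(4,16,4,16) → FL=S FR=W RL=S RR=W
cmd 2: advance +16 → t=34, phase=(20,8,20,8) → FL=W FR=S RL=W RR=S
cmd 3: advance +10 → t=44, phase=(6,18,6,18) → FL=S FR=W RL=S RR=W
cmd 4: advance +10 → t=54, phase=(16,4,16,4) → FL=W FR=S RL=W RR=S


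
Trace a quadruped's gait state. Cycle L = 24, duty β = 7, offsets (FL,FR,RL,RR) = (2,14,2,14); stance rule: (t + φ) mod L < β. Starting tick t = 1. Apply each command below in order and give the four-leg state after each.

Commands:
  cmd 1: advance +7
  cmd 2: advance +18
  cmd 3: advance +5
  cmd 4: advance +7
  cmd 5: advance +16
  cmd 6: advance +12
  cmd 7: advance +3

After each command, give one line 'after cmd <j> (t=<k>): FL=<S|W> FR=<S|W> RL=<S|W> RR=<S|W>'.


start t=1: FL=S FR=W RL=S RR=W
cmd 1: advance +7 → t=8, phase=(10,22,10,22) → FL=W FR=W RL=W RR=W
cmd 2: advance +18 → t=26, phase=(4,16,4,16) → FL=S FR=W RL=S RR=W
cmd 3: advance +5 → t=31, phase=(9,21,9,21) → FL=W FR=W RL=W RR=W
cmd 4: advance +7 → t=38, phase=(16,4,16,4) → FL=W FR=S RL=W RR=S
cmd 5: advance +16 → t=54, phase=(8,20,8,20) → FL=W FR=W RL=W RR=W
cmd 6: advance +12 → t=66, phase=(20,8,20,8) → FL=W FR=W RL=W RR=W
cmd 7: advance +3 → t=69, phase=(23,11,23,11) → FL=W FR=W RL=W RR=W

after cmd 1 (t=8): FL=W FR=W RL=W RR=W
after cmd 2 (t=26): FL=S FR=W RL=S RR=W
after cmd 3 (t=31): FL=W FR=W RL=W RR=W
after cmd 4 (t=38): FL=W FR=S RL=W RR=S
after cmd 5 (t=54): FL=W FR=W RL=W RR=W
after cmd 6 (t=66): FL=W FR=W RL=W RR=W
after cmd 7 (t=69): FL=W FR=W RL=W RR=W


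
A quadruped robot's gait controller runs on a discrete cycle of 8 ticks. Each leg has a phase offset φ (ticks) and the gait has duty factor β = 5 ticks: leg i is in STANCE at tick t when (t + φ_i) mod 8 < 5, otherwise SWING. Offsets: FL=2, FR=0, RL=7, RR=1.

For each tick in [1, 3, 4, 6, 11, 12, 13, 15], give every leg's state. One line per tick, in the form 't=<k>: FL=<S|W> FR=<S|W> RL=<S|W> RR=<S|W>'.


t=1: FL=S FR=S RL=S RR=S
t=3: FL=W FR=S RL=S RR=S
t=4: FL=W FR=S RL=S RR=W
t=6: FL=S FR=W RL=W RR=W
t=11: FL=W FR=S RL=S RR=S
t=12: FL=W FR=S RL=S RR=W
t=13: FL=W FR=W RL=S RR=W
t=15: FL=S FR=W RL=W RR=S

t=1: phase=(3,1,0,2) vs β=5 → FL=S FR=S RL=S RR=S
t=3: phase=(5,3,2,4) vs β=5 → FL=W FR=S RL=S RR=S
t=4: phase=(6,4,3,5) vs β=5 → FL=W FR=S RL=S RR=W
t=6: phase=(0,6,5,7) vs β=5 → FL=S FR=W RL=W RR=W
t=11: phase=(5,3,2,4) vs β=5 → FL=W FR=S RL=S RR=S
t=12: phase=(6,4,3,5) vs β=5 → FL=W FR=S RL=S RR=W
t=13: phase=(7,5,4,6) vs β=5 → FL=W FR=W RL=S RR=W
t=15: phase=(1,7,6,0) vs β=5 → FL=S FR=W RL=W RR=S


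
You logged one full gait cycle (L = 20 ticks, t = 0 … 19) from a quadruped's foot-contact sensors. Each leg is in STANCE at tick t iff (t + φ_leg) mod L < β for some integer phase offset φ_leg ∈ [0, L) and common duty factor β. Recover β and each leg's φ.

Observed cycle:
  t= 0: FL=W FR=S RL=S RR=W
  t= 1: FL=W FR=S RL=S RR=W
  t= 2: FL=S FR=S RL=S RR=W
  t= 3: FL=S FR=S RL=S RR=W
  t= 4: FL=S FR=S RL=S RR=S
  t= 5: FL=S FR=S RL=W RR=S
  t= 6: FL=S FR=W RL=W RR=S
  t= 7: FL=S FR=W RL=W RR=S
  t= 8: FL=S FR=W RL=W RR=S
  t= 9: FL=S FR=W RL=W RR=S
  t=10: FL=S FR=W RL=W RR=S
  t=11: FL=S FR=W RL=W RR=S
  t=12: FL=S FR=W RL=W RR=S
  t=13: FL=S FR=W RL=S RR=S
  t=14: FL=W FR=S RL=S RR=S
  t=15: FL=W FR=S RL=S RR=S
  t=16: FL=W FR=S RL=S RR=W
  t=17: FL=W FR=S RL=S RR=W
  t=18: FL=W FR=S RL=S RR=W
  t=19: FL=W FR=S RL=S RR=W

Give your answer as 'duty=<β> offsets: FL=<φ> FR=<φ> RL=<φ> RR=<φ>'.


duty=12 offsets: FL=18 FR=6 RL=7 RR=16

duty β = stance ticks per leg = 12
FL: stance ticks = 12; W→S at t=2 → φ=18
FR: stance ticks = 12; W→S at t=14 → φ=6
RL: stance ticks = 12; W→S at t=13 → φ=7
RR: stance ticks = 12; W→S at t=4 → φ=16


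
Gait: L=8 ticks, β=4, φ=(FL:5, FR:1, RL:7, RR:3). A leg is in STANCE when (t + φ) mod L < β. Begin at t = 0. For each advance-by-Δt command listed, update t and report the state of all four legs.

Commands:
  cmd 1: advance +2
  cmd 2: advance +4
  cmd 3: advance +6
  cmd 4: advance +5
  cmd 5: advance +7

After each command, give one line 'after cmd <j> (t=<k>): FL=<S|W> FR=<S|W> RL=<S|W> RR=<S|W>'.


start t=0: FL=W FR=S RL=W RR=S
cmd 1: advance +2 → t=2, phase=(7,3,1,5) → FL=W FR=S RL=S RR=W
cmd 2: advance +4 → t=6, phase=(3,7,5,1) → FL=S FR=W RL=W RR=S
cmd 3: advance +6 → t=12, phase=(1,5,3,7) → FL=S FR=W RL=S RR=W
cmd 4: advance +5 → t=17, phase=(6,2,0,4) → FL=W FR=S RL=S RR=W
cmd 5: advance +7 → t=24, phase=(5,1,7,3) → FL=W FR=S RL=W RR=S

after cmd 1 (t=2): FL=W FR=S RL=S RR=W
after cmd 2 (t=6): FL=S FR=W RL=W RR=S
after cmd 3 (t=12): FL=S FR=W RL=S RR=W
after cmd 4 (t=17): FL=W FR=S RL=S RR=W
after cmd 5 (t=24): FL=W FR=S RL=W RR=S


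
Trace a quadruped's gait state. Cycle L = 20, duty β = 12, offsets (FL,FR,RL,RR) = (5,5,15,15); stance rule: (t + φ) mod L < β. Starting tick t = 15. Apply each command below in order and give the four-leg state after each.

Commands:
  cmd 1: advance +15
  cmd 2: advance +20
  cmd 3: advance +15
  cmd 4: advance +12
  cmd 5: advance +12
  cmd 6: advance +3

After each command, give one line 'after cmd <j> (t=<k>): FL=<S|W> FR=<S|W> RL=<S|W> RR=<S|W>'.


start t=15: FL=S FR=S RL=S RR=S
cmd 1: advance +15 → t=30, phase=(15,15,5,5) → FL=W FR=W RL=S RR=S
cmd 2: advance +20 → t=50, phase=(15,15,5,5) → FL=W FR=W RL=S RR=S
cmd 3: advance +15 → t=65, phase=(10,10,0,0) → FL=S FR=S RL=S RR=S
cmd 4: advance +12 → t=77, phase=(2,2,12,12) → FL=S FR=S RL=W RR=W
cmd 5: advance +12 → t=89, phase=(14,14,4,4) → FL=W FR=W RL=S RR=S
cmd 6: advance +3 → t=92, phase=(17,17,7,7) → FL=W FR=W RL=S RR=S

after cmd 1 (t=30): FL=W FR=W RL=S RR=S
after cmd 2 (t=50): FL=W FR=W RL=S RR=S
after cmd 3 (t=65): FL=S FR=S RL=S RR=S
after cmd 4 (t=77): FL=S FR=S RL=W RR=W
after cmd 5 (t=89): FL=W FR=W RL=S RR=S
after cmd 6 (t=92): FL=W FR=W RL=S RR=S


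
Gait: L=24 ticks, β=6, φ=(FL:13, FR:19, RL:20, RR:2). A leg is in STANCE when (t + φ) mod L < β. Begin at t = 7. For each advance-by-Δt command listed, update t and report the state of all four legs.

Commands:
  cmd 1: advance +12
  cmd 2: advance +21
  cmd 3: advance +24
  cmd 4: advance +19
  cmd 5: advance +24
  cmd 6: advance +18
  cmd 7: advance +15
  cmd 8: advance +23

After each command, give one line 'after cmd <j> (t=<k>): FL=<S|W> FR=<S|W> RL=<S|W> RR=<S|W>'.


after cmd 1 (t=19): FL=W FR=W RL=W RR=W
after cmd 2 (t=40): FL=S FR=W RL=W RR=W
after cmd 3 (t=64): FL=S FR=W RL=W RR=W
after cmd 4 (t=83): FL=S FR=W RL=W RR=W
after cmd 5 (t=107): FL=S FR=W RL=W RR=W
after cmd 6 (t=125): FL=W FR=S RL=S RR=W
after cmd 7 (t=140): FL=W FR=W RL=W RR=W
after cmd 8 (t=163): FL=W FR=W RL=W RR=W

start t=7: FL=W FR=S RL=S RR=W
cmd 1: advance +12 → t=19, phase=(8,14,15,21) → FL=W FR=W RL=W RR=W
cmd 2: advance +21 → t=40, phase=(5,11,12,18) → FL=S FR=W RL=W RR=W
cmd 3: advance +24 → t=64, phase=(5,11,12,18) → FL=S FR=W RL=W RR=W
cmd 4: advance +19 → t=83, phase=(0,6,7,13) → FL=S FR=W RL=W RR=W
cmd 5: advance +24 → t=107, phase=(0,6,7,13) → FL=S FR=W RL=W RR=W
cmd 6: advance +18 → t=125, phase=(18,0,1,7) → FL=W FR=S RL=S RR=W
cmd 7: advance +15 → t=140, phase=(9,15,16,22) → FL=W FR=W RL=W RR=W
cmd 8: advance +23 → t=163, phase=(8,14,15,21) → FL=W FR=W RL=W RR=W


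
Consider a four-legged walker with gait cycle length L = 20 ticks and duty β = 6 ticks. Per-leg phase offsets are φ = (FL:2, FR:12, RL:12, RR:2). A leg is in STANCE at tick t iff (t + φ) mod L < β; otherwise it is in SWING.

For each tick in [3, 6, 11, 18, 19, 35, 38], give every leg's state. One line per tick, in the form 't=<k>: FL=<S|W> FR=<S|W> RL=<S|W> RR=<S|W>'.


t=3: phase=(5,15,15,5) vs β=6 → FL=S FR=W RL=W RR=S
t=6: phase=(8,18,18,8) vs β=6 → FL=W FR=W RL=W RR=W
t=11: phase=(13,3,3,13) vs β=6 → FL=W FR=S RL=S RR=W
t=18: phase=(0,10,10,0) vs β=6 → FL=S FR=W RL=W RR=S
t=19: phase=(1,11,11,1) vs β=6 → FL=S FR=W RL=W RR=S
t=35: phase=(17,7,7,17) vs β=6 → FL=W FR=W RL=W RR=W
t=38: phase=(0,10,10,0) vs β=6 → FL=S FR=W RL=W RR=S

t=3: FL=S FR=W RL=W RR=S
t=6: FL=W FR=W RL=W RR=W
t=11: FL=W FR=S RL=S RR=W
t=18: FL=S FR=W RL=W RR=S
t=19: FL=S FR=W RL=W RR=S
t=35: FL=W FR=W RL=W RR=W
t=38: FL=S FR=W RL=W RR=S


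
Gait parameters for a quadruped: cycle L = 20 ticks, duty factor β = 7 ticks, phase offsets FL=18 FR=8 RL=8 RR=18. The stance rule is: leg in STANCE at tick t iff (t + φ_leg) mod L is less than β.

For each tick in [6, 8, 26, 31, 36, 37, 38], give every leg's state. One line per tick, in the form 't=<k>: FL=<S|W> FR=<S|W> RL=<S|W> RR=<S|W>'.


t=6: phase=(4,14,14,4) vs β=7 → FL=S FR=W RL=W RR=S
t=8: phase=(6,16,16,6) vs β=7 → FL=S FR=W RL=W RR=S
t=26: phase=(4,14,14,4) vs β=7 → FL=S FR=W RL=W RR=S
t=31: phase=(9,19,19,9) vs β=7 → FL=W FR=W RL=W RR=W
t=36: phase=(14,4,4,14) vs β=7 → FL=W FR=S RL=S RR=W
t=37: phase=(15,5,5,15) vs β=7 → FL=W FR=S RL=S RR=W
t=38: phase=(16,6,6,16) vs β=7 → FL=W FR=S RL=S RR=W

t=6: FL=S FR=W RL=W RR=S
t=8: FL=S FR=W RL=W RR=S
t=26: FL=S FR=W RL=W RR=S
t=31: FL=W FR=W RL=W RR=W
t=36: FL=W FR=S RL=S RR=W
t=37: FL=W FR=S RL=S RR=W
t=38: FL=W FR=S RL=S RR=W


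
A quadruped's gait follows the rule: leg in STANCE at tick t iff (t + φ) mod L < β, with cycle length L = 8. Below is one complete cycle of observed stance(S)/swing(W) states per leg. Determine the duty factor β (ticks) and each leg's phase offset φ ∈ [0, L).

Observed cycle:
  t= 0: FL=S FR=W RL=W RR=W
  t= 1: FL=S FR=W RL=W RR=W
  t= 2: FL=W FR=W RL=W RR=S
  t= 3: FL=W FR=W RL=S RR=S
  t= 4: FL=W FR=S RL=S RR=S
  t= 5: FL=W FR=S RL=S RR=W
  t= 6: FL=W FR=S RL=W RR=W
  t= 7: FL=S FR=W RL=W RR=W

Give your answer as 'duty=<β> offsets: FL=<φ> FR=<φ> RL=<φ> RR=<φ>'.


duty=3 offsets: FL=1 FR=4 RL=5 RR=6

duty β = stance ticks per leg = 3
FL: stance ticks = 3; W→S at t=7 → φ=1
FR: stance ticks = 3; W→S at t=4 → φ=4
RL: stance ticks = 3; W→S at t=3 → φ=5
RR: stance ticks = 3; W→S at t=2 → φ=6


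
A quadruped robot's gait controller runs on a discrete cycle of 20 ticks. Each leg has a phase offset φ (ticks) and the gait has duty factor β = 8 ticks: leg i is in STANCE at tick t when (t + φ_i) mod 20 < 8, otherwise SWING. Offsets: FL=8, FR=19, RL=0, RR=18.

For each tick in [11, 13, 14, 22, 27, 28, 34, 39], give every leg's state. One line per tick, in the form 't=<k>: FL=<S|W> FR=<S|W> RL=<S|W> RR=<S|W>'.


t=11: FL=W FR=W RL=W RR=W
t=13: FL=S FR=W RL=W RR=W
t=14: FL=S FR=W RL=W RR=W
t=22: FL=W FR=S RL=S RR=S
t=27: FL=W FR=S RL=S RR=S
t=28: FL=W FR=S RL=W RR=S
t=34: FL=S FR=W RL=W RR=W
t=39: FL=S FR=W RL=W RR=W

t=11: phase=(19,10,11,9) vs β=8 → FL=W FR=W RL=W RR=W
t=13: phase=(1,12,13,11) vs β=8 → FL=S FR=W RL=W RR=W
t=14: phase=(2,13,14,12) vs β=8 → FL=S FR=W RL=W RR=W
t=22: phase=(10,1,2,0) vs β=8 → FL=W FR=S RL=S RR=S
t=27: phase=(15,6,7,5) vs β=8 → FL=W FR=S RL=S RR=S
t=28: phase=(16,7,8,6) vs β=8 → FL=W FR=S RL=W RR=S
t=34: phase=(2,13,14,12) vs β=8 → FL=S FR=W RL=W RR=W
t=39: phase=(7,18,19,17) vs β=8 → FL=S FR=W RL=W RR=W


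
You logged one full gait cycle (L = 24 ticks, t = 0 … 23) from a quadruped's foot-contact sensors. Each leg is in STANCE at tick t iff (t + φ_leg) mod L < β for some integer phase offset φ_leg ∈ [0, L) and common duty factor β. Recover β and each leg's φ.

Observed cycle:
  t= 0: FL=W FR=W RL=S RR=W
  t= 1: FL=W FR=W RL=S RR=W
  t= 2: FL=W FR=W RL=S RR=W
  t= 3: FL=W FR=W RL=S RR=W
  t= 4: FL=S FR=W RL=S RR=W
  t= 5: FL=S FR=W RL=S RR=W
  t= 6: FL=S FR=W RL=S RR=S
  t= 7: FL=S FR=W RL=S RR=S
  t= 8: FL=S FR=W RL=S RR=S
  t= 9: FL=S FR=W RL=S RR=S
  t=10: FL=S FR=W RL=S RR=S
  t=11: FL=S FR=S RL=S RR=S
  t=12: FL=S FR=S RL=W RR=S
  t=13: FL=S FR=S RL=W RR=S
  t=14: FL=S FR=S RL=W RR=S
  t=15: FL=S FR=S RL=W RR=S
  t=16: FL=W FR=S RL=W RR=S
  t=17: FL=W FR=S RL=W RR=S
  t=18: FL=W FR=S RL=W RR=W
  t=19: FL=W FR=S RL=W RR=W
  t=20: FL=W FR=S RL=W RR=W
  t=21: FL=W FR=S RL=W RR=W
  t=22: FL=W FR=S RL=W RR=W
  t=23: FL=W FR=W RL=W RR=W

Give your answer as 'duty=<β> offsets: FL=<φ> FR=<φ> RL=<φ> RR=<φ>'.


duty=12 offsets: FL=20 FR=13 RL=0 RR=18

duty β = stance ticks per leg = 12
FL: stance ticks = 12; W→S at t=4 → φ=20
FR: stance ticks = 12; W→S at t=11 → φ=13
RL: stance ticks = 12; W→S at t=0 → φ=0
RR: stance ticks = 12; W→S at t=6 → φ=18


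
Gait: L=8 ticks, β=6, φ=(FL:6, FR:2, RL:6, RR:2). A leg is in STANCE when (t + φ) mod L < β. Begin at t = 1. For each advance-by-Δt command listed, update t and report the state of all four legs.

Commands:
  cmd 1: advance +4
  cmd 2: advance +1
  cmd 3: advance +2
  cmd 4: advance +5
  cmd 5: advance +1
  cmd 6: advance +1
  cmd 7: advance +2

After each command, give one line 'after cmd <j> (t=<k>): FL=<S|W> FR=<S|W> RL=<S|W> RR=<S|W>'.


start t=1: FL=W FR=S RL=W RR=S
cmd 1: advance +4 → t=5, phase=(3,7,3,7) → FL=S FR=W RL=S RR=W
cmd 2: advance +1 → t=6, phase=(4,0,4,0) → FL=S FR=S RL=S RR=S
cmd 3: advance +2 → t=8, phase=(6,2,6,2) → FL=W FR=S RL=W RR=S
cmd 4: advance +5 → t=13, phase=(3,7,3,7) → FL=S FR=W RL=S RR=W
cmd 5: advance +1 → t=14, phase=(4,0,4,0) → FL=S FR=S RL=S RR=S
cmd 6: advance +1 → t=15, phase=(5,1,5,1) → FL=S FR=S RL=S RR=S
cmd 7: advance +2 → t=17, phase=(7,3,7,3) → FL=W FR=S RL=W RR=S

after cmd 1 (t=5): FL=S FR=W RL=S RR=W
after cmd 2 (t=6): FL=S FR=S RL=S RR=S
after cmd 3 (t=8): FL=W FR=S RL=W RR=S
after cmd 4 (t=13): FL=S FR=W RL=S RR=W
after cmd 5 (t=14): FL=S FR=S RL=S RR=S
after cmd 6 (t=15): FL=S FR=S RL=S RR=S
after cmd 7 (t=17): FL=W FR=S RL=W RR=S


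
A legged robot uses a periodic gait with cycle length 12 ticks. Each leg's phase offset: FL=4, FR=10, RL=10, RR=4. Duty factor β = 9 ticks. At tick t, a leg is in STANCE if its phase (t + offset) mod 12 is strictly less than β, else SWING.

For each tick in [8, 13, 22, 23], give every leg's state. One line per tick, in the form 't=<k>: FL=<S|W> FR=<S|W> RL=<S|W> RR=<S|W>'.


t=8: FL=S FR=S RL=S RR=S
t=13: FL=S FR=W RL=W RR=S
t=22: FL=S FR=S RL=S RR=S
t=23: FL=S FR=W RL=W RR=S

t=8: phase=(0,6,6,0) vs β=9 → FL=S FR=S RL=S RR=S
t=13: phase=(5,11,11,5) vs β=9 → FL=S FR=W RL=W RR=S
t=22: phase=(2,8,8,2) vs β=9 → FL=S FR=S RL=S RR=S
t=23: phase=(3,9,9,3) vs β=9 → FL=S FR=W RL=W RR=S


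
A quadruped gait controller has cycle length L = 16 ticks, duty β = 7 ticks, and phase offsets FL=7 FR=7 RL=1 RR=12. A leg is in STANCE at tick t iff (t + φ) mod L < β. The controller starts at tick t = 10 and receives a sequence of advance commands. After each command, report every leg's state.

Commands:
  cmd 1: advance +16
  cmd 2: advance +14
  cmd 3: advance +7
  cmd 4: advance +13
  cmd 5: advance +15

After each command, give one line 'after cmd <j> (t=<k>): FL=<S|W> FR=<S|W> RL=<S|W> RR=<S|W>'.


start t=10: FL=S FR=S RL=W RR=S
cmd 1: advance +16 → t=26, phase=(1,1,11,6) → FL=S FR=S RL=W RR=S
cmd 2: advance +14 → t=40, phase=(15,15,9,4) → FL=W FR=W RL=W RR=S
cmd 3: advance +7 → t=47, phase=(6,6,0,11) → FL=S FR=S RL=S RR=W
cmd 4: advance +13 → t=60, phase=(3,3,13,8) → FL=S FR=S RL=W RR=W
cmd 5: advance +15 → t=75, phase=(2,2,12,7) → FL=S FR=S RL=W RR=W

after cmd 1 (t=26): FL=S FR=S RL=W RR=S
after cmd 2 (t=40): FL=W FR=W RL=W RR=S
after cmd 3 (t=47): FL=S FR=S RL=S RR=W
after cmd 4 (t=60): FL=S FR=S RL=W RR=W
after cmd 5 (t=75): FL=S FR=S RL=W RR=W


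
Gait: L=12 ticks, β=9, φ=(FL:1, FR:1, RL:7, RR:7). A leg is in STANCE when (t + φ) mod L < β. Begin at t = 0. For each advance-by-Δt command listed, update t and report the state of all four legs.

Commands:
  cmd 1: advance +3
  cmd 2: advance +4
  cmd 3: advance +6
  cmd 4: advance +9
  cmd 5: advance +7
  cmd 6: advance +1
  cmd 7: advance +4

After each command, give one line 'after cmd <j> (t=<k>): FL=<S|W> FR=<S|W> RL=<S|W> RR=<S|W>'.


start t=0: FL=S FR=S RL=S RR=S
cmd 1: advance +3 → t=3, phase=(4,4,10,10) → FL=S FR=S RL=W RR=W
cmd 2: advance +4 → t=7, phase=(8,8,2,2) → FL=S FR=S RL=S RR=S
cmd 3: advance +6 → t=13, phase=(2,2,8,8) → FL=S FR=S RL=S RR=S
cmd 4: advance +9 → t=22, phase=(11,11,5,5) → FL=W FR=W RL=S RR=S
cmd 5: advance +7 → t=29, phase=(6,6,0,0) → FL=S FR=S RL=S RR=S
cmd 6: advance +1 → t=30, phase=(7,7,1,1) → FL=S FR=S RL=S RR=S
cmd 7: advance +4 → t=34, phase=(11,11,5,5) → FL=W FR=W RL=S RR=S

after cmd 1 (t=3): FL=S FR=S RL=W RR=W
after cmd 2 (t=7): FL=S FR=S RL=S RR=S
after cmd 3 (t=13): FL=S FR=S RL=S RR=S
after cmd 4 (t=22): FL=W FR=W RL=S RR=S
after cmd 5 (t=29): FL=S FR=S RL=S RR=S
after cmd 6 (t=30): FL=S FR=S RL=S RR=S
after cmd 7 (t=34): FL=W FR=W RL=S RR=S
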